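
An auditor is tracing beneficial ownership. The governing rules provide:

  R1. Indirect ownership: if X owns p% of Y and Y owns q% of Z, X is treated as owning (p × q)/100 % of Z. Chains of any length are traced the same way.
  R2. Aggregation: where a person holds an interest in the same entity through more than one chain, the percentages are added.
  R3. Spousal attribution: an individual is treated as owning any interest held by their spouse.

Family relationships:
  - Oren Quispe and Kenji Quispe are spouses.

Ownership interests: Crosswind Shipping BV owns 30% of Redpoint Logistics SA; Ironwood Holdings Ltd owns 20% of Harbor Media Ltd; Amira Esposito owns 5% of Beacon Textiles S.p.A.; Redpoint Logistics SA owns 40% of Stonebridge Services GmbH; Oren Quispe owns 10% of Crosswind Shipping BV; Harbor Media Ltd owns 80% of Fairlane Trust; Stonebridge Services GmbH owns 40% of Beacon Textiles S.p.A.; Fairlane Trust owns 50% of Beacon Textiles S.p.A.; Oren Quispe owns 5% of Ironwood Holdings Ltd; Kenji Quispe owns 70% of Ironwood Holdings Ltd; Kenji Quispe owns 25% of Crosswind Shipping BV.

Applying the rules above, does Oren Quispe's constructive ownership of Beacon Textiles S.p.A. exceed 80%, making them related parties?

No

By spousal attribution (R3), Oren Quispe is treated as also owning Kenji Quispe's interest in Crosswind Shipping BV, giving 10% + 25% = 35%.
By spousal attribution (R3), Oren Quispe is treated as also owning Kenji Quispe's interest in Ironwood Holdings Ltd, giving 5% + 70% = 75%.
Chain via Crosswind Shipping BV → Redpoint Logistics SA → Stonebridge Services GmbH (R1): 35% × 30% × 40% × 40% = 1.68% of Beacon Textiles S.p.A.
Chain via Ironwood Holdings Ltd → Harbor Media Ltd → Fairlane Trust (R1): 75% × 20% × 80% × 50% = 6% of Beacon Textiles S.p.A.
Aggregating (R2): 1.68% + 6% = 7.68%.
7.68% does not exceed the 80% threshold, so Oren is not a related party to Beacon Textiles S.p.A.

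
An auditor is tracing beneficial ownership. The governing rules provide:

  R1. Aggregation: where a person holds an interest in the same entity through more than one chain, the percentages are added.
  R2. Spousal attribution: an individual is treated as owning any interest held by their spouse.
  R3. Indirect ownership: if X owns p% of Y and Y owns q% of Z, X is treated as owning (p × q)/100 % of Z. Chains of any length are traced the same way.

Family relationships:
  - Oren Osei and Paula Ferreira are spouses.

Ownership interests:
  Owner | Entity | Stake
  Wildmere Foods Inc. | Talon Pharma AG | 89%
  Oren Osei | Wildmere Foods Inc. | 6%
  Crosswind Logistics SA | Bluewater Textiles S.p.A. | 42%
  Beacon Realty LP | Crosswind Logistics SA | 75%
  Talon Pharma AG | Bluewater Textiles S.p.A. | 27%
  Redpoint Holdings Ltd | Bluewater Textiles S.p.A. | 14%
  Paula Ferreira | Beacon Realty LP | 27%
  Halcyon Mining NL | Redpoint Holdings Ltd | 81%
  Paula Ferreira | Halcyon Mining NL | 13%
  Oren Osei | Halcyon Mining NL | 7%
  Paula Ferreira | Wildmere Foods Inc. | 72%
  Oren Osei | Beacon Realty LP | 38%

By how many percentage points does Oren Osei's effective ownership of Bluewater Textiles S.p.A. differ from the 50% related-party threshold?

By spousal attribution (R2), Oren Osei is treated as also owning Paula Ferreira's interest in Halcyon Mining NL, giving 7% + 13% = 20%.
By spousal attribution (R2), Oren Osei is treated as also owning Paula Ferreira's interest in Wildmere Foods Inc, giving 6% + 72% = 78%.
By spousal attribution (R2), Oren Osei is treated as also owning Paula Ferreira's interest in Beacon Realty LP, giving 38% + 27% = 65%.
Chain via Halcyon Mining NL → Redpoint Holdings Ltd (R3): 20% × 81% × 14% = 2.268% of Bluewater Textiles S.p.A.
Chain via Wildmere Foods Inc. → Talon Pharma AG (R3): 78% × 89% × 27% = 18.7434% of Bluewater Textiles S.p.A.
Chain via Beacon Realty LP → Crosswind Logistics SA (R3): 65% × 75% × 42% = 20.475% of Bluewater Textiles S.p.A.
Aggregating (R1): 2.268% + 18.7434% + 20.475% = 41.4864%.
41.4864% falls short of the 50% threshold by 8.5136 percentage points.

8.5136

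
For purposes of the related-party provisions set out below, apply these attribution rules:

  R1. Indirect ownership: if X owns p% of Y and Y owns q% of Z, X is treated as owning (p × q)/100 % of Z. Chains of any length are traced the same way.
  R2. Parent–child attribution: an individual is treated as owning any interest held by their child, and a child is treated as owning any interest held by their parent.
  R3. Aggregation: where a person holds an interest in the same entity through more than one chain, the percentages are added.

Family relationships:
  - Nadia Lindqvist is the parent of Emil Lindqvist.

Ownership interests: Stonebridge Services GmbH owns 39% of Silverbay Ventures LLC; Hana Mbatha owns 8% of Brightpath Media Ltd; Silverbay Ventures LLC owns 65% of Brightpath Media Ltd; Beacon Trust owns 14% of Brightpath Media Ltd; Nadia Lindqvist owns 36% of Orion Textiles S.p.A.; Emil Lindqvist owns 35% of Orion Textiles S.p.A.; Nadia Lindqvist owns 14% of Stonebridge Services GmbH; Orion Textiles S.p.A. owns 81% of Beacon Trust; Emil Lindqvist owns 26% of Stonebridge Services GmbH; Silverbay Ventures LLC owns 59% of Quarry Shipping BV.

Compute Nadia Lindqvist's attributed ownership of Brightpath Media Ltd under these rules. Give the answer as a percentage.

18.1914%

By parent–child attribution (R2), Nadia Lindqvist is treated as also owning Emil Lindqvist's interest in Stonebridge Services GmbH, giving 14% + 26% = 40%.
By parent–child attribution (R2), Nadia Lindqvist is treated as also owning Emil Lindqvist's interest in Orion Textiles S.p.A, giving 36% + 35% = 71%.
Chain via Stonebridge Services GmbH → Silverbay Ventures LLC (R1): 40% × 39% × 65% = 10.14% of Brightpath Media Ltd.
Chain via Orion Textiles S.p.A. → Beacon Trust (R1): 71% × 81% × 14% = 8.0514% of Brightpath Media Ltd.
Aggregating (R3): 10.14% + 8.0514% = 18.1914%.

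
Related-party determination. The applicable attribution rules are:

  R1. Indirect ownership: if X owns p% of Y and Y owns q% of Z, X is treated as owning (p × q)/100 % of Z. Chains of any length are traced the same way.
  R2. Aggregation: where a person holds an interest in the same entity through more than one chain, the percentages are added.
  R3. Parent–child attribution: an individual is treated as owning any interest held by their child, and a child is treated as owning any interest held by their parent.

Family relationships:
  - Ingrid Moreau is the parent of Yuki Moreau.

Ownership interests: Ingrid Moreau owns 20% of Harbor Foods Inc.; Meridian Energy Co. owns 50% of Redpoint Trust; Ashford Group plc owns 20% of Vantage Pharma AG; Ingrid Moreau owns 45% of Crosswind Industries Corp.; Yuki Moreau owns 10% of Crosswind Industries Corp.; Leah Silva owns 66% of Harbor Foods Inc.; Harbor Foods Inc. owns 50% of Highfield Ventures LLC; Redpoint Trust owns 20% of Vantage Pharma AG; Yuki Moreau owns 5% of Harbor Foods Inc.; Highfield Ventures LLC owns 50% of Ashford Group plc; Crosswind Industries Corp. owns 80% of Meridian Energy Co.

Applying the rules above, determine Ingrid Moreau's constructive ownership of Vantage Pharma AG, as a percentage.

By parent–child attribution (R3), Ingrid Moreau is treated as also owning Yuki Moreau's interest in Crosswind Industries Corp, giving 45% + 10% = 55%.
By parent–child attribution (R3), Ingrid Moreau is treated as also owning Yuki Moreau's interest in Harbor Foods Inc, giving 20% + 5% = 25%.
Chain via Crosswind Industries Corp. → Meridian Energy Co. → Redpoint Trust (R1): 55% × 80% × 50% × 20% = 4.4% of Vantage Pharma AG.
Chain via Harbor Foods Inc. → Highfield Ventures LLC → Ashford Group plc (R1): 25% × 50% × 50% × 20% = 1.25% of Vantage Pharma AG.
Aggregating (R2): 4.4% + 1.25% = 5.65%.

5.65%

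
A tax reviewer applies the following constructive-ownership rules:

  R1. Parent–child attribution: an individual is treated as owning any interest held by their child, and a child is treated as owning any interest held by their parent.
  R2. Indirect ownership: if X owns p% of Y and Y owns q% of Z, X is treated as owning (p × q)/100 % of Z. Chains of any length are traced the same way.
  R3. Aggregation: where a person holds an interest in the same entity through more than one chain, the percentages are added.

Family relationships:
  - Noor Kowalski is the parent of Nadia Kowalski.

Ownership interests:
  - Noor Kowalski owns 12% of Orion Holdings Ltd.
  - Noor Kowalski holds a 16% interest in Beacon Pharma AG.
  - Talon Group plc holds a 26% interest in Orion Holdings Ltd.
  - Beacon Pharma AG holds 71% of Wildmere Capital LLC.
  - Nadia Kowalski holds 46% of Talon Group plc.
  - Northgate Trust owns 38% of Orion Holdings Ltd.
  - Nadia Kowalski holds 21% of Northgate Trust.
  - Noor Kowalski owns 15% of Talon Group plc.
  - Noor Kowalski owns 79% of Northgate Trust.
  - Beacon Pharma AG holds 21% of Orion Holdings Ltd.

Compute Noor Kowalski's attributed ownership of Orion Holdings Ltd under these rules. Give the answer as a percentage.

69.22%

By parent–child attribution (R1), Noor Kowalski is treated as also owning Nadia Kowalski's interest in Northgate Trust, giving 79% + 21% = 100%.
By parent–child attribution (R1), Noor Kowalski is treated as also owning Nadia Kowalski's interest in Talon Group plc, giving 15% + 46% = 61%.
Chain via Northgate Trust (R2): 100% × 38% = 38% of Orion Holdings Ltd.
Chain via Talon Group plc (R2): 61% × 26% = 15.86% of Orion Holdings Ltd.
Chain via Beacon Pharma AG (R2): 16% × 21% = 3.36% of Orion Holdings Ltd.
Direct interest in Orion Holdings Ltd: 12%.
Aggregating (R3): 38% + 15.86% + 3.36% + 12% = 69.22%.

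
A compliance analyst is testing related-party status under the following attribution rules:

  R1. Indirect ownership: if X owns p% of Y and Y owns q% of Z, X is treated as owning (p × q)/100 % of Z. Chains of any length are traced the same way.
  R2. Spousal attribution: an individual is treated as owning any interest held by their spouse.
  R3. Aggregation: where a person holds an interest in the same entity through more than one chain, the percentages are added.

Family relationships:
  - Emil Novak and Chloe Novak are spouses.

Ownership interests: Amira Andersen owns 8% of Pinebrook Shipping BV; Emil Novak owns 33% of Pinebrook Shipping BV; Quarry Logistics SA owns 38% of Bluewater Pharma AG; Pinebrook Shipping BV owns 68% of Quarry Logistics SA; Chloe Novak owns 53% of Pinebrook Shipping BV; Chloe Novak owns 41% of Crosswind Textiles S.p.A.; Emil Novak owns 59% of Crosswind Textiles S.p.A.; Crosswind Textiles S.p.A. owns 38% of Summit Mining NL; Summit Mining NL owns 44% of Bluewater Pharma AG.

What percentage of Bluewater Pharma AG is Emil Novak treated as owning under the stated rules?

By spousal attribution (R2), Emil Novak is treated as also owning Chloe Novak's interest in Pinebrook Shipping BV, giving 33% + 53% = 86%.
By spousal attribution (R2), Emil Novak is treated as also owning Chloe Novak's interest in Crosswind Textiles S.p.A, giving 59% + 41% = 100%.
Chain via Pinebrook Shipping BV → Quarry Logistics SA (R1): 86% × 68% × 38% = 22.2224% of Bluewater Pharma AG.
Chain via Crosswind Textiles S.p.A. → Summit Mining NL (R1): 100% × 38% × 44% = 16.72% of Bluewater Pharma AG.
Aggregating (R3): 22.2224% + 16.72% = 38.9424%.

38.9424%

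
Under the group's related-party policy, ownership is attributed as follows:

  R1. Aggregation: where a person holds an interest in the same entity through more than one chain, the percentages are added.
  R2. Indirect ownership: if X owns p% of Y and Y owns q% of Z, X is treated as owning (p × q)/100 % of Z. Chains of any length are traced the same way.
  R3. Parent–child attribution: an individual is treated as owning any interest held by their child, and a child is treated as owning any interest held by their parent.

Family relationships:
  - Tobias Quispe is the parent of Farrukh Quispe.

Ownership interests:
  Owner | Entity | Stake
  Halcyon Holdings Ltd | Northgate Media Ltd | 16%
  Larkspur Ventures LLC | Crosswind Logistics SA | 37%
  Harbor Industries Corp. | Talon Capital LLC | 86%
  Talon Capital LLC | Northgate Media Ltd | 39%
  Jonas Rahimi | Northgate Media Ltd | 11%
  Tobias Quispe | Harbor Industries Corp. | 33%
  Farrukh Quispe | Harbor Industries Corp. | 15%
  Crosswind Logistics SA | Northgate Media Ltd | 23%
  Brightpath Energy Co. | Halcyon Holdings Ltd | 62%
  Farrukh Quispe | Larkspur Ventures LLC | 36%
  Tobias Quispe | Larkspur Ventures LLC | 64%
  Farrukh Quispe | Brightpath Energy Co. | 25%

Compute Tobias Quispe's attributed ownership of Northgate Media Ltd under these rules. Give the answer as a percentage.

By parent–child attribution (R3), Tobias Quispe is treated as also owning Farrukh Quispe's interest in Larkspur Ventures LLC, giving 64% + 36% = 100%.
By parent–child attribution (R3), Tobias Quispe is treated as also owning Farrukh Quispe's interest in Harbor Industries Corp, giving 33% + 15% = 48%.
By parent–child attribution (R3), Tobias Quispe is treated as owning Farrukh Quispe's 25% interest in Brightpath Energy Co.
Chain via Larkspur Ventures LLC → Crosswind Logistics SA (R2): 100% × 37% × 23% = 8.51% of Northgate Media Ltd.
Chain via Harbor Industries Corp. → Talon Capital LLC (R2): 48% × 86% × 39% = 16.0992% of Northgate Media Ltd.
Chain via Brightpath Energy Co. → Halcyon Holdings Ltd (R2): 25% × 62% × 16% = 2.48% of Northgate Media Ltd.
Aggregating (R1): 8.51% + 16.0992% + 2.48% = 27.0892%.

27.0892%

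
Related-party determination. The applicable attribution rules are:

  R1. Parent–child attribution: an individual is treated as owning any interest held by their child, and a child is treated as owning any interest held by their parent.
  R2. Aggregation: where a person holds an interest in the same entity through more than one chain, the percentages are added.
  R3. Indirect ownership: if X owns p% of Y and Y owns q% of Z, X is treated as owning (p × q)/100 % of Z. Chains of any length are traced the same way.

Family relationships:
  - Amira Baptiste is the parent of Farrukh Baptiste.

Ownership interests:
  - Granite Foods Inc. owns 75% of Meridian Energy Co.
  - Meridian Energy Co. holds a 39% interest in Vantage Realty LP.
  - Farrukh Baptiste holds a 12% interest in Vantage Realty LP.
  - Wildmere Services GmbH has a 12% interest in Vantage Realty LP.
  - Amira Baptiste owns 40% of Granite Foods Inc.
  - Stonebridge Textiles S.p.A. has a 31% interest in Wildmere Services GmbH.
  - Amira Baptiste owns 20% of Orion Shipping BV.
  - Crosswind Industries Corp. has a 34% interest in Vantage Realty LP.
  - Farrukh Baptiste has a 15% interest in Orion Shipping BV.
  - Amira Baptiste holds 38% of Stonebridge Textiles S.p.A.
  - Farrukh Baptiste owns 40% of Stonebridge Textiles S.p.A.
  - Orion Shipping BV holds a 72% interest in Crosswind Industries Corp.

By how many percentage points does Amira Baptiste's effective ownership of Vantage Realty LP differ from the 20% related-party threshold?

By parent–child attribution (R1), Amira Baptiste is treated as also owning Farrukh Baptiste's interest in Stonebridge Textiles S.p.A, giving 38% + 40% = 78%.
By parent–child attribution (R1), Amira Baptiste is treated as also owning Farrukh Baptiste's interest in Orion Shipping BV, giving 20% + 15% = 35%.
By parent–child attribution (R1), Amira Baptiste is treated as owning Farrukh Baptiste's 12% interest in Vantage Realty LP.
Chain via Stonebridge Textiles S.p.A. → Wildmere Services GmbH (R3): 78% × 31% × 12% = 2.9016% of Vantage Realty LP.
Chain via Granite Foods Inc. → Meridian Energy Co. (R3): 40% × 75% × 39% = 11.7% of Vantage Realty LP.
Chain via Orion Shipping BV → Crosswind Industries Corp. (R3): 35% × 72% × 34% = 8.568% of Vantage Realty LP.
Direct interest in Vantage Realty LP: 12%.
Aggregating (R2): 2.9016% + 11.7% + 8.568% + 12% = 35.1696%.
35.1696% exceeds the 20% threshold by 15.1696 percentage points.

15.1696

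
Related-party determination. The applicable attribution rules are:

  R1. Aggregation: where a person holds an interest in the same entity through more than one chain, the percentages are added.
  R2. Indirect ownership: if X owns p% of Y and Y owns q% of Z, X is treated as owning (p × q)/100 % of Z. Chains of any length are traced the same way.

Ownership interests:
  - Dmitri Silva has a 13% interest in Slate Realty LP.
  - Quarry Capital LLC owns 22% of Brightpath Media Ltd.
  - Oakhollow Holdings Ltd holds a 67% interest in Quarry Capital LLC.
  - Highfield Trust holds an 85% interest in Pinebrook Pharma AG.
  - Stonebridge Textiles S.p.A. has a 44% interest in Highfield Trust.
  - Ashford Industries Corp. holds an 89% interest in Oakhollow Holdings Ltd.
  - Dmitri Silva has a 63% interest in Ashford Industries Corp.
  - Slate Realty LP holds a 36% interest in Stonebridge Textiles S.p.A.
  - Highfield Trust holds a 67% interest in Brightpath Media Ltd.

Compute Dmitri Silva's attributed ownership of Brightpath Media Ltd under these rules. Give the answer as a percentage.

Chain via Ashford Industries Corp. → Oakhollow Holdings Ltd → Quarry Capital LLC (R2): 63% × 89% × 67% × 22% = 8.264718% of Brightpath Media Ltd.
Chain via Slate Realty LP → Stonebridge Textiles S.p.A. → Highfield Trust (R2): 13% × 36% × 44% × 67% = 1.379664% of Brightpath Media Ltd.
Aggregating (R1): 8.264718% + 1.379664% = 9.644382%.

9.644382%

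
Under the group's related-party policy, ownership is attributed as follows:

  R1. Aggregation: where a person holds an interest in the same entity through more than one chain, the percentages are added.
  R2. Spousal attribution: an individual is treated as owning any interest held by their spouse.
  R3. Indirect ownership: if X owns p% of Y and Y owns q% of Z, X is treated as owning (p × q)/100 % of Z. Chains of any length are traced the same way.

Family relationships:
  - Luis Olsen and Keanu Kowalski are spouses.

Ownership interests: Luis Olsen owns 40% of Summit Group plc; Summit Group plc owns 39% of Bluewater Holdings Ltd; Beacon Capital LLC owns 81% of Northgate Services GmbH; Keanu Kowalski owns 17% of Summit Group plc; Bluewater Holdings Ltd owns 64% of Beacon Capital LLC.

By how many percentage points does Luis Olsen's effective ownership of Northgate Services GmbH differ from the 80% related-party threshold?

68.475968

By spousal attribution (R2), Luis Olsen is treated as also owning Keanu Kowalski's interest in Summit Group plc, giving 40% + 17% = 57%.
Chain via Summit Group plc → Bluewater Holdings Ltd → Beacon Capital LLC (R3): 57% × 39% × 64% × 81% = 11.524032% of Northgate Services GmbH.
11.524032% falls short of the 80% threshold by 68.475968 percentage points.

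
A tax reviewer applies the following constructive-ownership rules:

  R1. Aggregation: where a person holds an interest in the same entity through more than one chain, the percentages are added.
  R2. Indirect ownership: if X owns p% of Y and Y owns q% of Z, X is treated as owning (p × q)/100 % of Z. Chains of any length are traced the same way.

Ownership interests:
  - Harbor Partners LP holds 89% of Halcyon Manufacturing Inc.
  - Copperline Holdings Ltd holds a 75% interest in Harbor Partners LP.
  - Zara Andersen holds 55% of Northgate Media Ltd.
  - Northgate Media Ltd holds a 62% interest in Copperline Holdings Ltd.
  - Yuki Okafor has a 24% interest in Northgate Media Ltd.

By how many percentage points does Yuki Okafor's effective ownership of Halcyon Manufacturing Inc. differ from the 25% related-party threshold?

Chain via Northgate Media Ltd → Copperline Holdings Ltd → Harbor Partners LP (R2): 24% × 62% × 75% × 89% = 9.9324% of Halcyon Manufacturing Inc.
9.9324% falls short of the 25% threshold by 15.0676 percentage points.

15.0676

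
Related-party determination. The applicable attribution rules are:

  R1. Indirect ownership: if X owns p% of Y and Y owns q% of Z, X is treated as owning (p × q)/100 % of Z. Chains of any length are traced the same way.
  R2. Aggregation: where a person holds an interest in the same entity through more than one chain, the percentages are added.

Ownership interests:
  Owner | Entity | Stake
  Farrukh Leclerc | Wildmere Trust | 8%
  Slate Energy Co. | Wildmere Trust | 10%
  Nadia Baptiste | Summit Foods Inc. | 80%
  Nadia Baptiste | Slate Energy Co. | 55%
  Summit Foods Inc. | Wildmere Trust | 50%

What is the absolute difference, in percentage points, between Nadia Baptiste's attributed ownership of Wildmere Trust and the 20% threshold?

Chain via Slate Energy Co. (R1): 55% × 10% = 5.5% of Wildmere Trust.
Chain via Summit Foods Inc. (R1): 80% × 50% = 40% of Wildmere Trust.
Aggregating (R2): 5.5% + 40% = 45.5%.
45.5% exceeds the 20% threshold by 25.5 percentage points.

25.5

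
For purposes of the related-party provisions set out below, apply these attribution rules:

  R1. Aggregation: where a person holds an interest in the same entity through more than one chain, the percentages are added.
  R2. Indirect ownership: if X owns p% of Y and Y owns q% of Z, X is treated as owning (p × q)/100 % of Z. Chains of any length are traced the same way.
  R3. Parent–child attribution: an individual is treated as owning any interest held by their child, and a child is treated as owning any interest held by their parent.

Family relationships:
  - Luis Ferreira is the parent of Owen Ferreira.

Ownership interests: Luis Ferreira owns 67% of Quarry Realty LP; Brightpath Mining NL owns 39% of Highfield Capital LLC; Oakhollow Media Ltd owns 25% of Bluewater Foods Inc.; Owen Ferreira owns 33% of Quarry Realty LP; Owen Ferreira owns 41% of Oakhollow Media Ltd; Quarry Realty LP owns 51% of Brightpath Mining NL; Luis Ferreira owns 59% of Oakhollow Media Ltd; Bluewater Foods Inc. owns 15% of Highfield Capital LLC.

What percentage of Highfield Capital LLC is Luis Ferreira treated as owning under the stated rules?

By parent–child attribution (R3), Luis Ferreira is treated as also owning Owen Ferreira's interest in Oakhollow Media Ltd, giving 59% + 41% = 100%.
By parent–child attribution (R3), Luis Ferreira is treated as also owning Owen Ferreira's interest in Quarry Realty LP, giving 67% + 33% = 100%.
Chain via Oakhollow Media Ltd → Bluewater Foods Inc. (R2): 100% × 25% × 15% = 3.75% of Highfield Capital LLC.
Chain via Quarry Realty LP → Brightpath Mining NL (R2): 100% × 51% × 39% = 19.89% of Highfield Capital LLC.
Aggregating (R1): 3.75% + 19.89% = 23.64%.

23.64%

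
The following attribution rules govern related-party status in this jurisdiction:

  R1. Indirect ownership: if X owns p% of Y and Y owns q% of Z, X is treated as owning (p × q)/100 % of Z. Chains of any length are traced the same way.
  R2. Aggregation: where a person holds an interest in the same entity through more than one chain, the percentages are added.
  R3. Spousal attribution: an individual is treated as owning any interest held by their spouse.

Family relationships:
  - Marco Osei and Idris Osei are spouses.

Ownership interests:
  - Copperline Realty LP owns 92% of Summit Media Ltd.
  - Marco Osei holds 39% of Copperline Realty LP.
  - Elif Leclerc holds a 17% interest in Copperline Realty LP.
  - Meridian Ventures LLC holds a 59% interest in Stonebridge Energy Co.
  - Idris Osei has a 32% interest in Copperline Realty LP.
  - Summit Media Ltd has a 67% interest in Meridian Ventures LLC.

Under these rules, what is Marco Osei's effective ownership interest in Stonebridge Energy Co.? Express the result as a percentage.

25.820996%

By spousal attribution (R3), Marco Osei is treated as also owning Idris Osei's interest in Copperline Realty LP, giving 39% + 32% = 71%.
Chain via Copperline Realty LP → Summit Media Ltd → Meridian Ventures LLC (R1): 71% × 92% × 67% × 59% = 25.820996% of Stonebridge Energy Co.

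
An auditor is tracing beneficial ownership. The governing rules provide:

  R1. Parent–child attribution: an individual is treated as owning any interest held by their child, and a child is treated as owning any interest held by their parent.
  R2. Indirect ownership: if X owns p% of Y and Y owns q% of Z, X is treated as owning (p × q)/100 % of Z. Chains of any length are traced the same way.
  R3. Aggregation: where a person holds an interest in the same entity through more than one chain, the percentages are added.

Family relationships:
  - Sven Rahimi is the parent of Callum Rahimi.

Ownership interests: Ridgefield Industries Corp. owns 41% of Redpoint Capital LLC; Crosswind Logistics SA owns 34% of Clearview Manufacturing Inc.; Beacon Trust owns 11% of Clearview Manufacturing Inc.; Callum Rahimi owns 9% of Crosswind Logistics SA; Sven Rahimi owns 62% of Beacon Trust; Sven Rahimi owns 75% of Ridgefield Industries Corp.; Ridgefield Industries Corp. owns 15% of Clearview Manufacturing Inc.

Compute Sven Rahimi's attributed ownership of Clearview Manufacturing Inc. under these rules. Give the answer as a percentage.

By parent–child attribution (R1), Sven Rahimi is treated as owning Callum Rahimi's 9% interest in Crosswind Logistics SA.
Chain via Ridgefield Industries Corp. (R2): 75% × 15% = 11.25% of Clearview Manufacturing Inc.
Chain via Beacon Trust (R2): 62% × 11% = 6.82% of Clearview Manufacturing Inc.
Chain via Crosswind Logistics SA (R2): 9% × 34% = 3.06% of Clearview Manufacturing Inc.
Aggregating (R3): 11.25% + 6.82% + 3.06% = 21.13%.

21.13%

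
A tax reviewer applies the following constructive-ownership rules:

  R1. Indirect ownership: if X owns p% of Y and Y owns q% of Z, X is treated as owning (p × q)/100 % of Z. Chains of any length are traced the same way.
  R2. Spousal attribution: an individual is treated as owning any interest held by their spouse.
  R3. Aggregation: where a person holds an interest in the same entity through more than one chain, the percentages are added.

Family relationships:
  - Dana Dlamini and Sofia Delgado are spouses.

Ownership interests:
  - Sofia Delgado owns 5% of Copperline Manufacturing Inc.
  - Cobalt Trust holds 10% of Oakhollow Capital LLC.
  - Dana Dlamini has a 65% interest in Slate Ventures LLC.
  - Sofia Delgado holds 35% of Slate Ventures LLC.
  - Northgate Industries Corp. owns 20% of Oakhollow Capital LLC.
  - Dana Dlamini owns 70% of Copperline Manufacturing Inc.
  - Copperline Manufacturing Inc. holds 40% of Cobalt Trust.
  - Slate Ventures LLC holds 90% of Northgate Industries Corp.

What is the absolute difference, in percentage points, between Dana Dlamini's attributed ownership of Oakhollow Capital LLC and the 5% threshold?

16

By spousal attribution (R2), Dana Dlamini is treated as also owning Sofia Delgado's interest in Slate Ventures LLC, giving 65% + 35% = 100%.
By spousal attribution (R2), Dana Dlamini is treated as also owning Sofia Delgado's interest in Copperline Manufacturing Inc, giving 70% + 5% = 75%.
Chain via Slate Ventures LLC → Northgate Industries Corp. (R1): 100% × 90% × 20% = 18% of Oakhollow Capital LLC.
Chain via Copperline Manufacturing Inc. → Cobalt Trust (R1): 75% × 40% × 10% = 3% of Oakhollow Capital LLC.
Aggregating (R3): 18% + 3% = 21%.
21% exceeds the 5% threshold by 16 percentage points.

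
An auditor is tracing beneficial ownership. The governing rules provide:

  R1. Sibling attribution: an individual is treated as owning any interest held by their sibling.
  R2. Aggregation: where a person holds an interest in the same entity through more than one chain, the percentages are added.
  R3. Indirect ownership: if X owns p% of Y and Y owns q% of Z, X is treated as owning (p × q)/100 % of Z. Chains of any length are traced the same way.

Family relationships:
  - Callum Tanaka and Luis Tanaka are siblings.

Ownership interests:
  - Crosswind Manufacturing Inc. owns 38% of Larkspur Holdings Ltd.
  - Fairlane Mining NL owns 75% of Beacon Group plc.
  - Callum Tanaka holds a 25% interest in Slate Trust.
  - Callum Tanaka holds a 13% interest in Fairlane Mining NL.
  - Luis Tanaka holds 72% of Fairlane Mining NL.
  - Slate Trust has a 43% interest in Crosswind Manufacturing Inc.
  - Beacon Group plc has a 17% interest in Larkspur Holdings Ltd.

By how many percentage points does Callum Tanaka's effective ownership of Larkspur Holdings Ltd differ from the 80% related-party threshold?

65.0775

By sibling attribution (R1), Callum Tanaka is treated as also owning Luis Tanaka's interest in Fairlane Mining NL, giving 13% + 72% = 85%.
Chain via Slate Trust → Crosswind Manufacturing Inc. (R3): 25% × 43% × 38% = 4.085% of Larkspur Holdings Ltd.
Chain via Fairlane Mining NL → Beacon Group plc (R3): 85% × 75% × 17% = 10.8375% of Larkspur Holdings Ltd.
Aggregating (R2): 4.085% + 10.8375% = 14.9225%.
14.9225% falls short of the 80% threshold by 65.0775 percentage points.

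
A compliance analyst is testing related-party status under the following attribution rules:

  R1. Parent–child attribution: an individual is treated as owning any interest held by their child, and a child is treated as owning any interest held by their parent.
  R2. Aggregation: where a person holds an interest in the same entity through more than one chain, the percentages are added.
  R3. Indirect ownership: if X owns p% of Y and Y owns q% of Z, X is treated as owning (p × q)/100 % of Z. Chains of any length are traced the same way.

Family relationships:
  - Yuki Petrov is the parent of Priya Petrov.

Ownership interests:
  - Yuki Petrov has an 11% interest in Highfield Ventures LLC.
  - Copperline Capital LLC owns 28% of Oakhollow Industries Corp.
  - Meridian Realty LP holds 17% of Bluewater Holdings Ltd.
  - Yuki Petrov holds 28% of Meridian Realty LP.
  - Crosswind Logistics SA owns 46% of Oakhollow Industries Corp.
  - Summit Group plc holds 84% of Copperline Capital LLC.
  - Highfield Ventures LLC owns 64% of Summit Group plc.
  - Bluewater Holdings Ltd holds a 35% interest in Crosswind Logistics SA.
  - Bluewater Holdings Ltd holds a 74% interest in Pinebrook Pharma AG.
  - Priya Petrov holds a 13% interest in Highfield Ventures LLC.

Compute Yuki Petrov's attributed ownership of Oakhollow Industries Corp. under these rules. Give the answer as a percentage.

By parent–child attribution (R1), Yuki Petrov is treated as also owning Priya Petrov's interest in Highfield Ventures LLC, giving 11% + 13% = 24%.
Chain via Highfield Ventures LLC → Summit Group plc → Copperline Capital LLC (R3): 24% × 64% × 84% × 28% = 3.612672% of Oakhollow Industries Corp.
Chain via Meridian Realty LP → Bluewater Holdings Ltd → Crosswind Logistics SA (R3): 28% × 17% × 35% × 46% = 0.76636% of Oakhollow Industries Corp.
Aggregating (R2): 3.612672% + 0.76636% = 4.379032%.

4.379032%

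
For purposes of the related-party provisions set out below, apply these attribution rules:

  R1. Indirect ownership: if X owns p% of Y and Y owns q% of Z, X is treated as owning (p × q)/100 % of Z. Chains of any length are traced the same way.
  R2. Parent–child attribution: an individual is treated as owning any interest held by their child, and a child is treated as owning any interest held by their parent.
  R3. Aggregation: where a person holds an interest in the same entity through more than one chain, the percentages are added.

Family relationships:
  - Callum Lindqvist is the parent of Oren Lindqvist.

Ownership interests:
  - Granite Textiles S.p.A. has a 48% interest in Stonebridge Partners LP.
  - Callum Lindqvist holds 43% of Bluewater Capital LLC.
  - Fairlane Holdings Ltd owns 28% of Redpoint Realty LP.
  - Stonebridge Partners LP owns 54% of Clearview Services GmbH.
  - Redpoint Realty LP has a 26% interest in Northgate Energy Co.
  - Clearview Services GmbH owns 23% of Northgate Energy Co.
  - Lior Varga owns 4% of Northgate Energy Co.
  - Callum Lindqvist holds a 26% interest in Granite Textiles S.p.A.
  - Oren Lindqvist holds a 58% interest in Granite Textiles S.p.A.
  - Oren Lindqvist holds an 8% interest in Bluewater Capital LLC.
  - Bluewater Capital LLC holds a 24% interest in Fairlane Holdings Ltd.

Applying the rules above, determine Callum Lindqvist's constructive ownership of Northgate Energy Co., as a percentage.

5.898816%

By parent–child attribution (R2), Callum Lindqvist is treated as also owning Oren Lindqvist's interest in Bluewater Capital LLC, giving 43% + 8% = 51%.
By parent–child attribution (R2), Callum Lindqvist is treated as also owning Oren Lindqvist's interest in Granite Textiles S.p.A, giving 26% + 58% = 84%.
Chain via Bluewater Capital LLC → Fairlane Holdings Ltd → Redpoint Realty LP (R1): 51% × 24% × 28% × 26% = 0.891072% of Northgate Energy Co.
Chain via Granite Textiles S.p.A. → Stonebridge Partners LP → Clearview Services GmbH (R1): 84% × 48% × 54% × 23% = 5.007744% of Northgate Energy Co.
Aggregating (R3): 0.891072% + 5.007744% = 5.898816%.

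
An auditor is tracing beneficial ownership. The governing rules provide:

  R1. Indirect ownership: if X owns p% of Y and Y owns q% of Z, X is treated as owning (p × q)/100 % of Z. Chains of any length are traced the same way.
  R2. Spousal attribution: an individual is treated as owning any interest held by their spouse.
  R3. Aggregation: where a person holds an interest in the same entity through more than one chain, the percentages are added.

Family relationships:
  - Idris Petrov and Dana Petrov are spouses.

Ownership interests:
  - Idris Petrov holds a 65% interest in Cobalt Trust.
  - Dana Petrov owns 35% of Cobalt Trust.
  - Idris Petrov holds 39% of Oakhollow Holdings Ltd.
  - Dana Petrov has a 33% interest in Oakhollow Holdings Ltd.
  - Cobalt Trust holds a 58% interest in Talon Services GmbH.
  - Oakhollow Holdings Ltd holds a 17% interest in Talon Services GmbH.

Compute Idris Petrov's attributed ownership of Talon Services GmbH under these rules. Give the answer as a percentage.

By spousal attribution (R2), Idris Petrov is treated as also owning Dana Petrov's interest in Oakhollow Holdings Ltd, giving 39% + 33% = 72%.
By spousal attribution (R2), Idris Petrov is treated as also owning Dana Petrov's interest in Cobalt Trust, giving 65% + 35% = 100%.
Chain via Oakhollow Holdings Ltd (R1): 72% × 17% = 12.24% of Talon Services GmbH.
Chain via Cobalt Trust (R1): 100% × 58% = 58% of Talon Services GmbH.
Aggregating (R3): 12.24% + 58% = 70.24%.

70.24%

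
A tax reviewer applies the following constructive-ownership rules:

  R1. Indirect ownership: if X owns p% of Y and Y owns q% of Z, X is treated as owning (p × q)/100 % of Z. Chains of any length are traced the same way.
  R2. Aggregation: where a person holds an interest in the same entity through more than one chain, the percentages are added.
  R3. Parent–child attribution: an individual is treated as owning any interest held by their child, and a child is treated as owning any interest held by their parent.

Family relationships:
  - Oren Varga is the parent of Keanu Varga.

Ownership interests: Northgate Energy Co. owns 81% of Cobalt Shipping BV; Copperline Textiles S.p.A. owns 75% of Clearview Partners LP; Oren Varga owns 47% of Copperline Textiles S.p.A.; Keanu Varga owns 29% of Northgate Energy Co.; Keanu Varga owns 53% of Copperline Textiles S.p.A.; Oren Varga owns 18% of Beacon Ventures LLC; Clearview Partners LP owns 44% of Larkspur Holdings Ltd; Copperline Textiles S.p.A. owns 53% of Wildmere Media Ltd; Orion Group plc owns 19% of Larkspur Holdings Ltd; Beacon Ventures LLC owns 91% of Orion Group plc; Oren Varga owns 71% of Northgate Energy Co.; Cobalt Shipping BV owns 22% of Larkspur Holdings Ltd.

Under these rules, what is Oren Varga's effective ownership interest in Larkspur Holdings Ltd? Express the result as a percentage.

By parent–child attribution (R3), Oren Varga is treated as also owning Keanu Varga's interest in Northgate Energy Co, giving 71% + 29% = 100%.
By parent–child attribution (R3), Oren Varga is treated as also owning Keanu Varga's interest in Copperline Textiles S.p.A, giving 47% + 53% = 100%.
Chain via Northgate Energy Co. → Cobalt Shipping BV (R1): 100% × 81% × 22% = 17.82% of Larkspur Holdings Ltd.
Chain via Beacon Ventures LLC → Orion Group plc (R1): 18% × 91% × 19% = 3.1122% of Larkspur Holdings Ltd.
Chain via Copperline Textiles S.p.A. → Clearview Partners LP (R1): 100% × 75% × 44% = 33% of Larkspur Holdings Ltd.
Aggregating (R2): 17.82% + 3.1122% + 33% = 53.9322%.

53.9322%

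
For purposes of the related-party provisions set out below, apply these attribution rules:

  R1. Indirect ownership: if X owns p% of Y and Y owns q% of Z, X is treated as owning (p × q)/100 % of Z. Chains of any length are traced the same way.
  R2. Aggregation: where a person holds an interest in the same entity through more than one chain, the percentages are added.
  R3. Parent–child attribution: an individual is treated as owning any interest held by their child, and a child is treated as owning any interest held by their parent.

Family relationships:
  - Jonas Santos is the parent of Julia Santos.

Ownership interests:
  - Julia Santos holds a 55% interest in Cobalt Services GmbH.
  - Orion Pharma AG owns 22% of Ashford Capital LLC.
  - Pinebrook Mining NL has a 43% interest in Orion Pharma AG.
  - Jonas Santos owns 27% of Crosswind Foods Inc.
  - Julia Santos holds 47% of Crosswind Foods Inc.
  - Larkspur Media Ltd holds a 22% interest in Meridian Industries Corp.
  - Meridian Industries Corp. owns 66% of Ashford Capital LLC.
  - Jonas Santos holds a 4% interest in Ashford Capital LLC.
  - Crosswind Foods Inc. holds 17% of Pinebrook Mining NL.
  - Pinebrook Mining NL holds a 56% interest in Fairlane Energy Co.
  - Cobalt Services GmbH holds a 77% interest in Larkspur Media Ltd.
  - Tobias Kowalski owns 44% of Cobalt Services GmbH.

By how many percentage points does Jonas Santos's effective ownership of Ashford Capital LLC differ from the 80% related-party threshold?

By parent–child attribution (R3), Jonas Santos is treated as also owning Julia Santos's interest in Crosswind Foods Inc, giving 27% + 47% = 74%.
By parent–child attribution (R3), Jonas Santos is treated as owning Julia Santos's 55% interest in Cobalt Services GmbH.
Chain via Crosswind Foods Inc. → Pinebrook Mining NL → Orion Pharma AG (R1): 74% × 17% × 43% × 22% = 1.190068% of Ashford Capital LLC.
Direct interest in Ashford Capital LLC: 4%.
Chain via Cobalt Services GmbH → Larkspur Media Ltd → Meridian Industries Corp. (R1): 55% × 77% × 22% × 66% = 6.14922% of Ashford Capital LLC.
Aggregating (R2): 1.190068% + 4% + 6.14922% = 11.339288%.
11.339288% falls short of the 80% threshold by 68.660712 percentage points.

68.660712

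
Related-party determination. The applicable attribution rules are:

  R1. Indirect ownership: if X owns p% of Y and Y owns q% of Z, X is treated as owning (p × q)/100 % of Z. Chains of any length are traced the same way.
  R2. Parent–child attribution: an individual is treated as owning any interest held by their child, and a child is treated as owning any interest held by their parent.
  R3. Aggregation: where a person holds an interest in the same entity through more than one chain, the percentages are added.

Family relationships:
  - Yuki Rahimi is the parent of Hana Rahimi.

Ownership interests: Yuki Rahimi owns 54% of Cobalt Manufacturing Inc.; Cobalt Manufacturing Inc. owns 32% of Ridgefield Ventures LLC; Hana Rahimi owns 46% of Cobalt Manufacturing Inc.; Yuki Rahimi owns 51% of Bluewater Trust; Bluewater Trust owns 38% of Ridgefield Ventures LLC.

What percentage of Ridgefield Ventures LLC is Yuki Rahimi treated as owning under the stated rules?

51.38%

By parent–child attribution (R2), Yuki Rahimi is treated as also owning Hana Rahimi's interest in Cobalt Manufacturing Inc, giving 54% + 46% = 100%.
Chain via Cobalt Manufacturing Inc. (R1): 100% × 32% = 32% of Ridgefield Ventures LLC.
Chain via Bluewater Trust (R1): 51% × 38% = 19.38% of Ridgefield Ventures LLC.
Aggregating (R3): 32% + 19.38% = 51.38%.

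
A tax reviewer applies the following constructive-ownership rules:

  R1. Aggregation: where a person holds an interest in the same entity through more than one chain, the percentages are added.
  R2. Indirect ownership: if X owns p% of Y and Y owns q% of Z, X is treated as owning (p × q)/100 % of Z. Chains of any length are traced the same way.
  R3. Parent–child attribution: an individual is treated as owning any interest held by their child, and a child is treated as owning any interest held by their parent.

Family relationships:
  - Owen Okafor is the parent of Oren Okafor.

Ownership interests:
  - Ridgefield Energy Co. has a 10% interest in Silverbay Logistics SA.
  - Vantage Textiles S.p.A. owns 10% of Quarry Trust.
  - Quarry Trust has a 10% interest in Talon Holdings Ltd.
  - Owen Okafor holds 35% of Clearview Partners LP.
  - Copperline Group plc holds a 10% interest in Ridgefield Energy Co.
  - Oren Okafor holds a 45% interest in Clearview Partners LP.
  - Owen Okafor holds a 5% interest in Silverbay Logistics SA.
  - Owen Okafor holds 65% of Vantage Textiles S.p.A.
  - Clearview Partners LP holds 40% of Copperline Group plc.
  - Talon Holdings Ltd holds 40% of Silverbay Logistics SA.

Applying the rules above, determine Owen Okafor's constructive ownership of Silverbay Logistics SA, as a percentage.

By parent–child attribution (R3), Owen Okafor is treated as also owning Oren Okafor's interest in Clearview Partners LP, giving 35% + 45% = 80%.
Chain via Vantage Textiles S.p.A. → Quarry Trust → Talon Holdings Ltd (R2): 65% × 10% × 10% × 40% = 0.26% of Silverbay Logistics SA.
Chain via Clearview Partners LP → Copperline Group plc → Ridgefield Energy Co. (R2): 80% × 40% × 10% × 10% = 0.32% of Silverbay Logistics SA.
Direct interest in Silverbay Logistics SA: 5%.
Aggregating (R1): 0.26% + 0.32% + 5% = 5.58%.

5.58%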